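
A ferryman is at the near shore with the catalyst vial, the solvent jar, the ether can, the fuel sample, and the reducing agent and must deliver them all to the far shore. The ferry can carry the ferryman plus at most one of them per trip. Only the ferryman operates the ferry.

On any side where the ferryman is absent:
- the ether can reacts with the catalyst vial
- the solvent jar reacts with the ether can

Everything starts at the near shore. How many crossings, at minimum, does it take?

Counting alone: the ferryman can take at most 1 across per trip to the far shore, so moving all 5 needs at least 5 loaded trips out, with a return between consecutive ones — at least 9 crossings.
The safety rule pushes this higher. Following every safe sequence of crossings, the most of the 5 that can be at the far shore as the ferry arrives there on crossing 9 is 4 — never all 5.
So no plan with fewer than 11 crossings exists, and this one achieves 11:
1. Ferryman goes to the far shore with the ether can.
2. Ferryman goes back to the near shore alone.
3. Ferryman goes to the far shore with the catalyst vial.
4. Ferryman goes back to the near shore with the ether can.
5. Ferryman goes to the far shore with the solvent jar.
6. Ferryman goes back to the near shore alone.
7. Ferryman goes to the far shore with the fuel sample.
8. Ferryman goes back to the near shore alone.
9. Ferryman goes to the far shore with the reducing agent.
10. Ferryman goes back to the near shore alone.
11. Ferryman goes to the far shore with the ether can.

11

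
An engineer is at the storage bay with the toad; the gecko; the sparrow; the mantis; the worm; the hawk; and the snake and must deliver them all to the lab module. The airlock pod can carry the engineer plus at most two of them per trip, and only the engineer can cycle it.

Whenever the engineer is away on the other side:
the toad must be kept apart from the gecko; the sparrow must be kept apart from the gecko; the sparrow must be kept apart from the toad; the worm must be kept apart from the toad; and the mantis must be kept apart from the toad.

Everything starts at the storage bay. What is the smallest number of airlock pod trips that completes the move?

Counting alone: the engineer can take at most 2 across per trip to the lab module, so moving all 7 needs at least 4 loaded trips out, with a return between consecutive ones — at least 7 crossings.
The safety rule pushes this higher. Following every safe sequence of crossings, the most of the 7 that can be at the lab module as the airlock pod arrives there on crossings 7, 9 is 5, 6 respectively — never all 7.
So no plan with fewer than 11 crossings exists, and this one achieves 11:
1. Engineer goes to the lab module with the gecko and the toad.
2. Engineer goes back to the storage bay with the toad.
3. Engineer goes to the lab module with the mantis and the toad.
4. Engineer goes back to the storage bay with the toad.
5. Engineer goes to the lab module with the toad and the worm.
6. Engineer goes back to the storage bay with the toad.
7. Engineer goes to the lab module with the hawk and the toad.
8. Engineer goes back to the storage bay with the toad.
9. Engineer goes to the lab module with the snake and the toad.
10. Engineer goes back to the storage bay with the toad.
11. Engineer goes to the lab module with the sparrow and the toad.

11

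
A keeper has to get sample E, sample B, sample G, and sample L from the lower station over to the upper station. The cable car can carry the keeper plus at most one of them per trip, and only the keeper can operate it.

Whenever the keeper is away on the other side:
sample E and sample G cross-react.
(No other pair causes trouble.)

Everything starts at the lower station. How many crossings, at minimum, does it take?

7

Counting alone: the keeper can take at most 1 across per trip to the upper station, so moving all 4 needs at least 4 loaded trips out, with a return between consecutive ones — at least 7 crossings.
The plan below uses exactly 7 crossings, so it is optimal:
1. Keeper goes to the upper station with sample E.
2. Keeper goes back to the lower station alone.
3. Keeper goes to the upper station with sample B.
4. Keeper goes back to the lower station alone.
5. Keeper goes to the upper station with sample L.
6. Keeper goes back to the lower station alone.
7. Keeper goes to the upper station with sample G.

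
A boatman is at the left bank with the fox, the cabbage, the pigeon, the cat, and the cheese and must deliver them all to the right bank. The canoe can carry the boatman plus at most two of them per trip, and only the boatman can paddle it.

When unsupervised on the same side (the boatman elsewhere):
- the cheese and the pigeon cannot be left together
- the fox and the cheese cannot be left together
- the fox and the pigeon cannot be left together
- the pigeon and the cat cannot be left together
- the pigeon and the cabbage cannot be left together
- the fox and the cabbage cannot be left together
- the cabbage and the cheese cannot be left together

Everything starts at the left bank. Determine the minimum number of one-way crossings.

Whatever the first load, the items left behind include a forbidden pair without the boatman. No opening move is safe, so no plan exists.

impossible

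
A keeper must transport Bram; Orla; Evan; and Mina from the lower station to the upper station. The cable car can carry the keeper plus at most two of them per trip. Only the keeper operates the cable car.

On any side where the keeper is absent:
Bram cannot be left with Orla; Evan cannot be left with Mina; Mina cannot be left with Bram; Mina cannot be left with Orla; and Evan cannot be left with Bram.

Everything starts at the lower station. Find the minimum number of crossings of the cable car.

Counting alone: the keeper can take at most 2 across per trip to the upper station, so moving all 4 needs at least 2 loaded trips out, with a return between consecutive ones — at least 3 crossings.
The safety rule pushes this higher. Following every safe sequence of crossings, the most of the 4 that can be at the upper station as the cable car arrives there on crossing 3 is 3 — never all 4.
So no plan with fewer than 5 crossings exists, and this one achieves 5:
1. Keeper goes to the upper station with Bram and Mina.
2. Keeper goes back to the lower station with Bram.
3. Keeper goes to the upper station with Evan and Orla.
4. Keeper goes back to the lower station with Mina.
5. Keeper goes to the upper station with Bram and Mina.

5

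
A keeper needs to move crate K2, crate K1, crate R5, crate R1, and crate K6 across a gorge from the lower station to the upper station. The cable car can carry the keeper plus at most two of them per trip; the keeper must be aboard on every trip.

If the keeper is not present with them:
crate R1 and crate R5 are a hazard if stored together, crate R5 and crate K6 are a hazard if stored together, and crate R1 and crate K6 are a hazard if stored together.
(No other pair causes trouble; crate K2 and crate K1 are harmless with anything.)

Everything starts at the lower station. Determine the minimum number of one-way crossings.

7

Counting alone: the keeper can take at most 2 across per trip to the upper station, so moving all 5 needs at least 3 loaded trips out, with a return between consecutive ones — at least 5 crossings.
The safety rule pushes this higher. Following every safe sequence of crossings, the most of the 5 that can be at the upper station as the cable car arrives there on crossing 5 is 4 — never all 5.
So no plan with fewer than 7 crossings exists, and this one achieves 7:
1. Keeper goes to the upper station with crate R1 and crate R5.  [the lower station: crate K1, crate K2, crate K6 | the upper station: crate R1, crate R5]
2. Keeper goes back to the lower station with crate R5.  [the lower station: crate K1, crate K2, crate K6, crate R5 | the upper station: crate R1]
3. Keeper goes to the upper station with crate K2 and crate R5.  [the lower station: crate K1, crate K6 | the upper station: crate K2, crate R1, crate R5]
4. Keeper goes back to the lower station with crate R5.  [the lower station: crate K1, crate K6, crate R5 | the upper station: crate K2, crate R1]
5. Keeper goes to the upper station with crate K1 and crate R5.  [the lower station: crate K6 | the upper station: crate K1, crate K2, crate R1, crate R5]
6. Keeper goes back to the lower station with crate R5.  [the lower station: crate K6, crate R5 | the upper station: crate K1, crate K2, crate R1]
7. Keeper goes to the upper station with crate K6 and crate R5.  [the lower station: — | the upper station: crate K1, crate K2, crate K6, crate R1, crate R5]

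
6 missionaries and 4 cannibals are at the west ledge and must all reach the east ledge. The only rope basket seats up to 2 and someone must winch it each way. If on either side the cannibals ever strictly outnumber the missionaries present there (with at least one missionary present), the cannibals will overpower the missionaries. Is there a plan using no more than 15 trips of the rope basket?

Counting alone: each trip to the east ledge takes at most 2 across and each return brings at least 1 back, so after t trips out (and t−1 returns) at most 2t − (t−1) of the 10 are across; that first reaches 10 at t = 9, so at least 17 crossings are needed.
Since 15 < 17, 15 crossings cannot be enough. (The shortest complete plan in fact takes 17:)
1. 2 cannibals → the east ledge.  (the west ledge: 6M 2C; the east ledge: 0M 2C)
2. 1 cannibal ← the west ledge.  (the west ledge: 6M 3C; the east ledge: 0M 1C)
3. 2 cannibals → the east ledge.  (the west ledge: 6M 1C; the east ledge: 0M 3C)
4. 1 cannibal ← the west ledge.  (the west ledge: 6M 2C; the east ledge: 0M 2C)
5. 2 missionaries → the east ledge.  (the west ledge: 4M 2C; the east ledge: 2M 2C)
6. 1 cannibal ← the west ledge.  (the west ledge: 4M 3C; the east ledge: 2M 1C)
7. 1 missionary and 1 cannibal → the east ledge.  (the west ledge: 3M 2C; the east ledge: 3M 2C)
8. 1 cannibal ← the west ledge.  (the west ledge: 3M 3C; the east ledge: 3M 1C)
9. 2 cannibals → the east ledge.  (the west ledge: 3M 1C; the east ledge: 3M 3C)
10. 1 cannibal ← the west ledge.  (the west ledge: 3M 2C; the east ledge: 3M 2C)
11. 1 missionary and 1 cannibal → the east ledge.  (the west ledge: 2M 1C; the east ledge: 4M 3C)
12. 1 cannibal ← the west ledge.  (the west ledge: 2M 2C; the east ledge: 4M 2C)
13. 2 cannibals → the east ledge.  (the west ledge: 2M 0C; the east ledge: 4M 4C)
14. 1 cannibal ← the west ledge.  (the west ledge: 2M 1C; the east ledge: 4M 3C)
15. 1 missionary and 1 cannibal → the east ledge.  (the west ledge: 1M 0C; the east ledge: 5M 4C)
16. 1 cannibal ← the west ledge.  (the west ledge: 1M 1C; the east ledge: 5M 3C)
17. 1 missionary and 1 cannibal → the east ledge.  (the west ledge: 0M 0C; the east ledge: 6M 4C)

No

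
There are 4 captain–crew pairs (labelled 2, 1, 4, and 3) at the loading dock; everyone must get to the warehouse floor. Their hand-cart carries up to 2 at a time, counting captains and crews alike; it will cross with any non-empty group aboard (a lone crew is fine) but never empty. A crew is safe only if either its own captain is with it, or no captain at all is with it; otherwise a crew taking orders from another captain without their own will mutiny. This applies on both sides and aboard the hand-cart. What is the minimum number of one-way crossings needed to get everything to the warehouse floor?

impossible

Following every safe sequence of crossings from the start, the most of the 8 that can be at the warehouse floor as the hand-cart arrives there on crossings 1, 3, 5 is 2, 3, 4 respectively; the best ever achieved is 4 of 8.
From crossing 7 on, no configuration arises that was not already reachable earlier: only 44 distinct safe configurations (who is on which side, and where the hand-cart is) can ever be reached, none of them has everyone across, and every continuation just revisits them. So no valid plan exists.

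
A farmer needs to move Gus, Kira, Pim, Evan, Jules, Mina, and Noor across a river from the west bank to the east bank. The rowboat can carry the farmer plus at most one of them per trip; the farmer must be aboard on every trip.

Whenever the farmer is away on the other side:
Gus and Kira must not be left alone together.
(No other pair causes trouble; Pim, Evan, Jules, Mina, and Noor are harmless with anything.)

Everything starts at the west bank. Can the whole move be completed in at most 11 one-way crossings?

Counting alone: the farmer can take at most 1 across per trip to the east bank, so moving all 7 needs at least 7 loaded trips out, with a return between consecutive ones — at least 13 crossings.
Since 11 < 13, 11 crossings cannot be enough. (The shortest complete plan in fact takes 13:)
1. Farmer goes to the east bank with Gus.
2. Farmer goes back to the west bank alone.
3. Farmer goes to the east bank with Pim.
4. Farmer goes back to the west bank alone.
5. Farmer goes to the east bank with Evan.
6. Farmer goes back to the west bank alone.
7. Farmer goes to the east bank with Jules.
8. Farmer goes back to the west bank alone.
9. Farmer goes to the east bank with Mina.
10. Farmer goes back to the west bank alone.
11. Farmer goes to the east bank with Noor.
12. Farmer goes back to the west bank alone.
13. Farmer goes to the east bank with Kira.

No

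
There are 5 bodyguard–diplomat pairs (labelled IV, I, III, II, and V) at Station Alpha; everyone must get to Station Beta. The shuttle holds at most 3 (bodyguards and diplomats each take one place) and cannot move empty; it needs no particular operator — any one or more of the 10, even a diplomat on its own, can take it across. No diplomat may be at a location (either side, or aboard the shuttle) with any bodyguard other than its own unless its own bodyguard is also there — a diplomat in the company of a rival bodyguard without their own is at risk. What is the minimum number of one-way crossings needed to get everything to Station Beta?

11

Counting alone: each trip to Station Beta takes at most 3 across and each return brings at least 1 back, so after t trips out (and t−1 returns) at most 3t − (t−1) of the 10 are across; that first reaches 10 at t = 5, so at least 9 crossings are needed.
The safety rule pushes this higher. Following every safe sequence of crossings, the most of the 10 that can be at Station Beta as the shuttle arrives there on crossing 9 is 9 — never all 10.
So no plan with fewer than 11 crossings exists, and this one achieves 11:
1. bodyguard IV and diplomat IV cross → Station Beta.
2. bodyguard IV crosses ← Station Alpha.
3. diplomat I, diplomat II, and diplomat III cross → Station Beta.
4. diplomat IV crosses ← Station Alpha.
5. bodyguard I, bodyguard II, and bodyguard III cross → Station Beta.
6. bodyguard I and diplomat I cross ← Station Alpha.
7. bodyguard I, bodyguard IV, and bodyguard V cross → Station Beta.
8. diplomat III crosses ← Station Alpha.
9. diplomat I and diplomat IV cross → Station Beta.
10. diplomat IV crosses ← Station Alpha.
11. diplomat III, diplomat IV, and diplomat V cross → Station Beta.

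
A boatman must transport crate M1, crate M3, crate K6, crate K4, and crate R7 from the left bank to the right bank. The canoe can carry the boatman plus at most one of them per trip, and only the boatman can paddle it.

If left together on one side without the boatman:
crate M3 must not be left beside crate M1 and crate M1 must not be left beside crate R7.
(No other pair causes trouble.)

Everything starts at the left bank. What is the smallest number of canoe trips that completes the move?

Counting alone: the boatman can take at most 1 across per trip to the right bank, so moving all 5 needs at least 5 loaded trips out, with a return between consecutive ones — at least 9 crossings.
The safety rule pushes this higher. Following every safe sequence of crossings, the most of the 5 that can be at the right bank as the canoe arrives there on crossing 9 is 4 — never all 5.
So no plan with fewer than 11 crossings exists, and this one achieves 11:
1. Boatman goes to the right bank with crate M1.  [the left bank: crate K4, crate K6, crate M3, crate R7 | the right bank: crate M1]
2. Boatman goes back to the left bank alone.  [the left bank: crate K4, crate K6, crate M3, crate R7 | the right bank: crate M1]
3. Boatman goes to the right bank with crate M3.  [the left bank: crate K4, crate K6, crate R7 | the right bank: crate M1, crate M3]
4. Boatman goes back to the left bank with crate M1.  [the left bank: crate K4, crate K6, crate M1, crate R7 | the right bank: crate M3]
5. Boatman goes to the right bank with crate R7.  [the left bank: crate K4, crate K6, crate M1 | the right bank: crate M3, crate R7]
6. Boatman goes back to the left bank alone.  [the left bank: crate K4, crate K6, crate M1 | the right bank: crate M3, crate R7]
7. Boatman goes to the right bank with crate K6.  [the left bank: crate K4, crate M1 | the right bank: crate K6, crate M3, crate R7]
8. Boatman goes back to the left bank alone.  [the left bank: crate K4, crate M1 | the right bank: crate K6, crate M3, crate R7]
9. Boatman goes to the right bank with crate K4.  [the left bank: crate M1 | the right bank: crate K4, crate K6, crate M3, crate R7]
10. Boatman goes back to the left bank alone.  [the left bank: crate M1 | the right bank: crate K4, crate K6, crate M3, crate R7]
11. Boatman goes to the right bank with crate M1.  [the left bank: — | the right bank: crate K4, crate K6, crate M1, crate M3, crate R7]

11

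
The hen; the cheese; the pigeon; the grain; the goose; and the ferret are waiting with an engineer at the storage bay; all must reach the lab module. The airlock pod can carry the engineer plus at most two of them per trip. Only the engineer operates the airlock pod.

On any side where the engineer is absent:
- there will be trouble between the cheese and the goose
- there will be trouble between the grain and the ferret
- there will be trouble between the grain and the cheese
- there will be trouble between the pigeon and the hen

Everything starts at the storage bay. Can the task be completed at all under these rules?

No

Whatever the first load, the items left behind include a forbidden pair without the engineer. No opening move is safe, so no plan exists.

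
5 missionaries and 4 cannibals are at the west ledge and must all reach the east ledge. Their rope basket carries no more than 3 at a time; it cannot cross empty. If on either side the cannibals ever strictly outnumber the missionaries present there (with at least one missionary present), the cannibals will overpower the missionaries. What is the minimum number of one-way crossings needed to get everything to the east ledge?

Counting alone: each trip to the east ledge takes at most 3 across and each return brings at least 1 back, so after t trips out (and t−1 returns) at most 3t − (t−1) of the 9 are across; that first reaches 9 at t = 4, so at least 7 crossings are needed.
The plan below uses exactly 7 crossings, so it is optimal:
1. 3 cannibals → the east ledge.  (the west ledge: 5M 1C; the east ledge: 0M 3C)
2. 1 cannibal ← the west ledge.  (the west ledge: 5M 2C; the east ledge: 0M 2C)
3. 3 missionaries → the east ledge.  (the west ledge: 2M 2C; the east ledge: 3M 2C)
4. 1 missionary ← the west ledge.  (the west ledge: 3M 2C; the east ledge: 2M 2C)
5. 2 missionaries and 1 cannibal → the east ledge.  (the west ledge: 1M 1C; the east ledge: 4M 3C)
6. 1 missionary ← the west ledge.  (the west ledge: 2M 1C; the east ledge: 3M 3C)
7. 2 missionaries and 1 cannibal → the east ledge.  (the west ledge: 0M 0C; the east ledge: 5M 4C)

7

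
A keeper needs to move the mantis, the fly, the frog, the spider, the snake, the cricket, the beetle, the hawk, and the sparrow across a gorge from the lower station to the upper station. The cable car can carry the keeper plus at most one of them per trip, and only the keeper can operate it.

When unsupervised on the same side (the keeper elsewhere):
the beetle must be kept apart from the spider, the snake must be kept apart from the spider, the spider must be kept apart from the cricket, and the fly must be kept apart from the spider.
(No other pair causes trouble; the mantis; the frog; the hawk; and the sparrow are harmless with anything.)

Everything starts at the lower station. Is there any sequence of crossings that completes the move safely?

No

Following every safe sequence of crossings from the start, the most of the 9 that can be at the upper station as the cable car arrives there on crossings 1, 3, 5, 7, 9, 11 is 1, 2, 3, 4, 5, 6 respectively; the best ever achieved is 6 of 9.
From crossing 13 on, no configuration arises that was not already reachable earlier: only 176 distinct safe configurations (who is on which side, and where the cable car is) can ever be reached, none of them has everyone across, and every continuation just revisits them. So no valid plan exists.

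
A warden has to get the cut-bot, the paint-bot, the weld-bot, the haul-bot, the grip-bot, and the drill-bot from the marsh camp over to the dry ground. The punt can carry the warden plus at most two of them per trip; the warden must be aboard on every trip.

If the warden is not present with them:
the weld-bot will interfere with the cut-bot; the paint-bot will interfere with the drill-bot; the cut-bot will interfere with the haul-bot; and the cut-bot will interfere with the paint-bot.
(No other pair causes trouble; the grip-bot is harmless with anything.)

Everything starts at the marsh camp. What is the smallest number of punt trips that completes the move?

Counting alone: the warden can take at most 2 across per trip to the dry ground, so moving all 6 needs at least 3 loaded trips out, with a return between consecutive ones — at least 5 crossings.
The safety rule pushes this higher. Following every safe sequence of crossings, the most of the 6 that can be at the dry ground as the punt arrives there on crossing 5 is 5 — never all 6.
So no plan with fewer than 7 crossings exists, and this one achieves 7:
1. Warden goes to the dry ground with the cut-bot and the paint-bot.  [the marsh camp: the drill-bot, the grip-bot, the haul-bot, the weld-bot | the dry ground: the cut-bot, the paint-bot]
2. Warden goes back to the marsh camp with the cut-bot.  [the marsh camp: the cut-bot, the drill-bot, the grip-bot, the haul-bot, the weld-bot | the dry ground: the paint-bot]
3. Warden goes to the dry ground with the cut-bot and the weld-bot.  [the marsh camp: the drill-bot, the grip-bot, the haul-bot | the dry ground: the cut-bot, the paint-bot, the weld-bot]
4. Warden goes back to the marsh camp with the cut-bot.  [the marsh camp: the cut-bot, the drill-bot, the grip-bot, the haul-bot | the dry ground: the paint-bot, the weld-bot]
5. Warden goes to the dry ground with the grip-bot and the haul-bot.  [the marsh camp: the cut-bot, the drill-bot | the dry ground: the grip-bot, the haul-bot, the paint-bot, the weld-bot]
6. Warden goes back to the marsh camp alone.  [the marsh camp: the cut-bot, the drill-bot | the dry ground: the grip-bot, the haul-bot, the paint-bot, the weld-bot]
7. Warden goes to the dry ground with the cut-bot and the drill-bot.  [the marsh camp: — | the dry ground: the cut-bot, the drill-bot, the grip-bot, the haul-bot, the paint-bot, the weld-bot]

7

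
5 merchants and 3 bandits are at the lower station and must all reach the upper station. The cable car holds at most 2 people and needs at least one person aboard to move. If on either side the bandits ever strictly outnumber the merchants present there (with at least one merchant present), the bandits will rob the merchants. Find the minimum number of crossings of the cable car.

Counting alone: each trip to the upper station takes at most 2 across and each return brings at least 1 back, so after t trips out (and t−1 returns) at most 2t − (t−1) of the 8 are across; that first reaches 8 at t = 7, so at least 13 crossings are needed.
The plan below uses exactly 13 crossings, so it is optimal:
1. 2 bandits → the upper station.  (the lower station: 5M 1B; the upper station: 0M 2B)
2. 1 bandit ← the lower station.  (the lower station: 5M 2B; the upper station: 0M 1B)
3. 2 bandits → the upper station.  (the lower station: 5M 0B; the upper station: 0M 3B)
4. 1 bandit ← the lower station.  (the lower station: 5M 1B; the upper station: 0M 2B)
5. 2 merchants → the upper station.  (the lower station: 3M 1B; the upper station: 2M 2B)
6. 1 bandit ← the lower station.  (the lower station: 3M 2B; the upper station: 2M 1B)
7. 1 merchant and 1 bandit → the upper station.  (the lower station: 2M 1B; the upper station: 3M 2B)
8. 1 bandit ← the lower station.  (the lower station: 2M 2B; the upper station: 3M 1B)
9. 2 bandits → the upper station.  (the lower station: 2M 0B; the upper station: 3M 3B)
10. 1 bandit ← the lower station.  (the lower station: 2M 1B; the upper station: 3M 2B)
11. 1 merchant and 1 bandit → the upper station.  (the lower station: 1M 0B; the upper station: 4M 3B)
12. 1 bandit ← the lower station.  (the lower station: 1M 1B; the upper station: 4M 2B)
13. 1 merchant and 1 bandit → the upper station.  (the lower station: 0M 0B; the upper station: 5M 3B)

13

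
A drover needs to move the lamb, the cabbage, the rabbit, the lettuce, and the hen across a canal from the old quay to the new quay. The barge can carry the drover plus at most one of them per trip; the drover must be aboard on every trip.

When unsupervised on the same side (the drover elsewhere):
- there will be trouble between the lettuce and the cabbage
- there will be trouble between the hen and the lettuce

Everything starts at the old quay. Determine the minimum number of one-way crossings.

Counting alone: the drover can take at most 1 across per trip to the new quay, so moving all 5 needs at least 5 loaded trips out, with a return between consecutive ones — at least 9 crossings.
The safety rule pushes this higher. Following every safe sequence of crossings, the most of the 5 that can be at the new quay as the barge arrives there on crossing 9 is 4 — never all 5.
So no plan with fewer than 11 crossings exists, and this one achieves 11:
1. Drover goes to the new quay with the lettuce.
2. Drover goes back to the old quay alone.
3. Drover goes to the new quay with the lamb.
4. Drover goes back to the old quay alone.
5. Drover goes to the new quay with the cabbage.
6. Drover goes back to the old quay with the lettuce.
7. Drover goes to the new quay with the hen.
8. Drover goes back to the old quay alone.
9. Drover goes to the new quay with the rabbit.
10. Drover goes back to the old quay alone.
11. Drover goes to the new quay with the lettuce.

11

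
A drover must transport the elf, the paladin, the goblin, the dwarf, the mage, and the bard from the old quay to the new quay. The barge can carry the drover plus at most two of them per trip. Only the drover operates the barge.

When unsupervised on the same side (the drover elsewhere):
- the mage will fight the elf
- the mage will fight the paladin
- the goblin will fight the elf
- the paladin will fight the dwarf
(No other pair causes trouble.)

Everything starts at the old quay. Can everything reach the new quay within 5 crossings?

Counting alone: the drover can take at most 2 across per trip to the new quay, so moving all 6 needs at least 3 loaded trips out, with a return between consecutive ones — at least 5 crossings.
The safety rule pushes this higher. Following every safe sequence of crossings, the most of the 6 that can be at the new quay as the barge arrives there on crossing 5 is 5 — never all 6.
So the move cannot be finished within 5 crossings. (The shortest complete plan takes 7:)
1. Drover goes to the new quay with the elf and the paladin.
2. Drover goes back to the old quay alone.
3. Drover goes to the new quay with the dwarf and the goblin.
4. Drover goes back to the old quay with the elf and the paladin.
5. Drover goes to the new quay with the bard and the mage.
6. Drover goes back to the old quay alone.
7. Drover goes to the new quay with the elf and the paladin.

No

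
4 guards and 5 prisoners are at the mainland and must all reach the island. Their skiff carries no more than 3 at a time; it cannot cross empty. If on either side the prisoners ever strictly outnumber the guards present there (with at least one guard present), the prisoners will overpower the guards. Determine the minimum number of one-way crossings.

The prisoners already outnumber the guards at the mainland before anyone moves, so the starting position itself is disallowed.

impossible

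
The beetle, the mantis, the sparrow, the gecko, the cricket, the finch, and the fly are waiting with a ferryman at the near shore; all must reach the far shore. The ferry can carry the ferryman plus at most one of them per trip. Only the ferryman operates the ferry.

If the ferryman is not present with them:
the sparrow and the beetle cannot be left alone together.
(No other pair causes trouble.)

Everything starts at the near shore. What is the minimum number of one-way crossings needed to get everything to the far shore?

Counting alone: the ferryman can take at most 1 across per trip to the far shore, so moving all 7 needs at least 7 loaded trips out, with a return between consecutive ones — at least 13 crossings.
The plan below uses exactly 13 crossings, so it is optimal:
1. Ferryman goes to the far shore with the beetle.
2. Ferryman goes back to the near shore alone.
3. Ferryman goes to the far shore with the mantis.
4. Ferryman goes back to the near shore alone.
5. Ferryman goes to the far shore with the gecko.
6. Ferryman goes back to the near shore alone.
7. Ferryman goes to the far shore with the cricket.
8. Ferryman goes back to the near shore alone.
9. Ferryman goes to the far shore with the finch.
10. Ferryman goes back to the near shore alone.
11. Ferryman goes to the far shore with the fly.
12. Ferryman goes back to the near shore alone.
13. Ferryman goes to the far shore with the sparrow.

13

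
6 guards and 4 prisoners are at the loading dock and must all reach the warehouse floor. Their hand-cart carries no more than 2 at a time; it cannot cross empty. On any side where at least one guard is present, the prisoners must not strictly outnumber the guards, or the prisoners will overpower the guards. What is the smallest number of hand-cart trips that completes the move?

17

Counting alone: each trip to the warehouse floor takes at most 2 across and each return brings at least 1 back, so after t trips out (and t−1 returns) at most 2t − (t−1) of the 10 are across; that first reaches 10 at t = 9, so at least 17 crossings are needed.
The plan below uses exactly 17 crossings, so it is optimal:
1. 2 prisoners → the warehouse floor.  (the loading dock: 6G 2P; the warehouse floor: 0G 2P)
2. 1 prisoner ← the loading dock.  (the loading dock: 6G 3P; the warehouse floor: 0G 1P)
3. 2 prisoners → the warehouse floor.  (the loading dock: 6G 1P; the warehouse floor: 0G 3P)
4. 1 prisoner ← the loading dock.  (the loading dock: 6G 2P; the warehouse floor: 0G 2P)
5. 2 guards → the warehouse floor.  (the loading dock: 4G 2P; the warehouse floor: 2G 2P)
6. 1 prisoner ← the loading dock.  (the loading dock: 4G 3P; the warehouse floor: 2G 1P)
7. 1 guard and 1 prisoner → the warehouse floor.  (the loading dock: 3G 2P; the warehouse floor: 3G 2P)
8. 1 prisoner ← the loading dock.  (the loading dock: 3G 3P; the warehouse floor: 3G 1P)
9. 2 prisoners → the warehouse floor.  (the loading dock: 3G 1P; the warehouse floor: 3G 3P)
10. 1 prisoner ← the loading dock.  (the loading dock: 3G 2P; the warehouse floor: 3G 2P)
11. 1 guard and 1 prisoner → the warehouse floor.  (the loading dock: 2G 1P; the warehouse floor: 4G 3P)
12. 1 prisoner ← the loading dock.  (the loading dock: 2G 2P; the warehouse floor: 4G 2P)
13. 2 prisoners → the warehouse floor.  (the loading dock: 2G 0P; the warehouse floor: 4G 4P)
14. 1 prisoner ← the loading dock.  (the loading dock: 2G 1P; the warehouse floor: 4G 3P)
15. 1 guard and 1 prisoner → the warehouse floor.  (the loading dock: 1G 0P; the warehouse floor: 5G 4P)
16. 1 prisoner ← the loading dock.  (the loading dock: 1G 1P; the warehouse floor: 5G 3P)
17. 1 guard and 1 prisoner → the warehouse floor.  (the loading dock: 0G 0P; the warehouse floor: 6G 4P)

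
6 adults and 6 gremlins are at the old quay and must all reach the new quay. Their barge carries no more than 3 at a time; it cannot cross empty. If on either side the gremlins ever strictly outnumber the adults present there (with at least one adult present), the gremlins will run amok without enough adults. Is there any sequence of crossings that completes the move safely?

No

Following every safe sequence of crossings from the start, the most of the 12 that can be at the new quay as the barge arrives there on crossings 1, 3, 5 is 3, 5, 6 respectively; the best ever achieved is 6 of 12.
From crossing 7 on, no configuration arises that was not already reachable earlier: only 17 distinct safe configurations (who is on which side, and where the barge is) can ever be reached, none of them has everyone across, and every continuation just revisits them. They are: 0 adults + 0 gremlins across (barge back at the start); 0 adults + 1 gremlin across (barge there); 0 adults + 1 gremlin across (barge back at the start); 0 adults + 2 gremlins across (barge there); 0 adults + 2 gremlins across (barge back at the start); 0 adults + 3 gremlins across (barge there); 0 adults + 3 gremlins across (barge back at the start); 0 adults + 4 gremlins across (barge there); 0 adults + 4 gremlins across (barge back at the start); 0 adults + 5 gremlins across (barge there); 0 adults + 5 gremlins across (barge back at the start); 0 adults + 6 gremlins across (barge there); 1 adult + 1 gremlin across (barge there); 1 adult + 1 gremlin across (barge back at the start); 2 adults + 2 gremlins across (barge there); 2 adults + 2 gremlins across (barge back at the start); 3 adults + 3 gremlins across (barge there). So no valid plan exists.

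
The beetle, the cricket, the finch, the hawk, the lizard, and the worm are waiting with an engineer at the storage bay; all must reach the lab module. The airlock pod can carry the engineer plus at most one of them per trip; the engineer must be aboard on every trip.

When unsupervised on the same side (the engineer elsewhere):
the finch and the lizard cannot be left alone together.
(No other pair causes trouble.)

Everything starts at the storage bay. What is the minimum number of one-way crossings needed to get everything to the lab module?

11

Counting alone: the engineer can take at most 1 across per trip to the lab module, so moving all 6 needs at least 6 loaded trips out, with a return between consecutive ones — at least 11 crossings.
The plan below uses exactly 11 crossings, so it is optimal:
1. Engineer goes to the lab module with the finch.
2. Engineer goes back to the storage bay alone.
3. Engineer goes to the lab module with the beetle.
4. Engineer goes back to the storage bay alone.
5. Engineer goes to the lab module with the cricket.
6. Engineer goes back to the storage bay alone.
7. Engineer goes to the lab module with the hawk.
8. Engineer goes back to the storage bay alone.
9. Engineer goes to the lab module with the worm.
10. Engineer goes back to the storage bay alone.
11. Engineer goes to the lab module with the lizard.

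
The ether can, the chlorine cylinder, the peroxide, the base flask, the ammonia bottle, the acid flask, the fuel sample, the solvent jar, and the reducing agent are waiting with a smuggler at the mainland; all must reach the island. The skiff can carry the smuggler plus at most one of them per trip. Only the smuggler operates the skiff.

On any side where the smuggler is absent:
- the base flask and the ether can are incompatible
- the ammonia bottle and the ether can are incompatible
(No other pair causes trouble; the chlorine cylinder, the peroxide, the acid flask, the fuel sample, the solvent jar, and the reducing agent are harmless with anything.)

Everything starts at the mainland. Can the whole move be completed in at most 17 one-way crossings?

Counting alone: the smuggler can take at most 1 across per trip to the island, so moving all 9 needs at least 9 loaded trips out, with a return between consecutive ones — at least 17 crossings.
The safety rule pushes this higher. Following every safe sequence of crossings, the most of the 9 that can be at the island as the skiff arrives there on crossing 17 is 8 — never all 9.
So the move cannot be finished within 17 crossings. (The shortest complete plan takes 19:)
1. Smuggler goes to the island with the ether can.  [the mainland: the acid flask, the ammonia bottle, the base flask, the chlorine cylinder, the fuel sample, the peroxide, the reducing agent, the solvent jar | the island: the ether can]
2. Smuggler goes back to the mainland alone.  [the mainland: the acid flask, the ammonia bottle, the base flask, the chlorine cylinder, the fuel sample, the peroxide, the reducing agent, the solvent jar | the island: the ether can]
3. Smuggler goes to the island with the chlorine cylinder.  [the mainland: the acid flask, the ammonia bottle, the base flask, the fuel sample, the peroxide, the reducing agent, the solvent jar | the island: the chlorine cylinder, the ether can]
4. Smuggler goes back to the mainland alone.  [the mainland: the acid flask, the ammonia bottle, the base flask, the fuel sample, the peroxide, the reducing agent, the solvent jar | the island: the chlorine cylinder, the ether can]
5. Smuggler goes to the island with the peroxide.  [the mainland: the acid flask, the ammonia bottle, the base flask, the fuel sample, the reducing agent, the solvent jar | the island: the chlorine cylinder, the ether can, the peroxide]
6. Smuggler goes back to the mainland alone.  [the mainland: the acid flask, the ammonia bottle, the base flask, the fuel sample, the reducing agent, the solvent jar | the island: the chlorine cylinder, the ether can, the peroxide]
7. Smuggler goes to the island with the base flask.  [the mainland: the acid flask, the ammonia bottle, the fuel sample, the reducing agent, the solvent jar | the island: the base flask, the chlorine cylinder, the ether can, the peroxide]
8. Smuggler goes back to the mainland with the ether can.  [the mainland: the acid flask, the ammonia bottle, the ether can, the fuel sample, the reducing agent, the solvent jar | the island: the base flask, the chlorine cylinder, the peroxide]
9. Smuggler goes to the island with the ammonia bottle.  [the mainland: the acid flask, the ether can, the fuel sample, the reducing agent, the solvent jar | the island: the ammonia bottle, the base flask, the chlorine cylinder, the peroxide]
10. Smuggler goes back to the mainland alone.  [the mainland: the acid flask, the ether can, the fuel sample, the reducing agent, the solvent jar | the island: the ammonia bottle, the base flask, the chlorine cylinder, the peroxide]
11. Smuggler goes to the island with the acid flask.  [the mainland: the ether can, the fuel sample, the reducing agent, the solvent jar | the island: the acid flask, the ammonia bottle, the base flask, the chlorine cylinder, the peroxide]
12. Smuggler goes back to the mainland alone.  [the mainland: the ether can, the fuel sample, the reducing agent, the solvent jar | the island: the acid flask, the ammonia bottle, the base flask, the chlorine cylinder, the peroxide]
13. Smuggler goes to the island with the fuel sample.  [the mainland: the ether can, the reducing agent, the solvent jar | the island: the acid flask, the ammonia bottle, the base flask, the chlorine cylinder, the fuel sample, the peroxide]
14. Smuggler goes back to the mainland alone.  [the mainland: the ether can, the reducing agent, the solvent jar | the island: the acid flask, the ammonia bottle, the base flask, the chlorine cylinder, the fuel sample, the peroxide]
15. Smuggler goes to the island with the solvent jar.  [the mainland: the ether can, the reducing agent | the island: the acid flask, the ammonia bottle, the base flask, the chlorine cylinder, the fuel sample, the peroxide, the solvent jar]
16. Smuggler goes back to the mainland alone.  [the mainland: the ether can, the reducing agent | the island: the acid flask, the ammonia bottle, the base flask, the chlorine cylinder, the fuel sample, the peroxide, the solvent jar]
17. Smuggler goes to the island with the reducing agent.  [the mainland: the ether can | the island: the acid flask, the ammonia bottle, the base flask, the chlorine cylinder, the fuel sample, the peroxide, the reducing agent, the solvent jar]
18. Smuggler goes back to the mainland alone.  [the mainland: the ether can | the island: the acid flask, the ammonia bottle, the base flask, the chlorine cylinder, the fuel sample, the peroxide, the reducing agent, the solvent jar]
19. Smuggler goes to the island with the ether can.  [the mainland: — | the island: the acid flask, the ammonia bottle, the base flask, the chlorine cylinder, the ether can, the fuel sample, the peroxide, the reducing agent, the solvent jar]

No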